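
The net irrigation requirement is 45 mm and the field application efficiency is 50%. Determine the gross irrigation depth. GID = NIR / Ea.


Ea = 50% = 0.5
GID = NIR / Ea = 45 / 0.5 = 90.0000 mm

90.0000 mm


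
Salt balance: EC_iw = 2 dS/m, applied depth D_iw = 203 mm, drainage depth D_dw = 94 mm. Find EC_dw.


EC_dw = EC_iw * D_iw / D_dw
EC_dw = 2 * 203 / 94
EC_dw = 406 / 94

4.3191 dS/m


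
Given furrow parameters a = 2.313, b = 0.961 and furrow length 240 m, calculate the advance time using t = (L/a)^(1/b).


t = (L/a)^(1/b)
t = (240/2.313)^(1/0.961)
t = 103.761349^(1/0.961)

125.2714 min


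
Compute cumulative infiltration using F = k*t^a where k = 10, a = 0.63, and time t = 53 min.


F = k * t^a = 10 * 53^0.63
F = 10 * 12.198145

121.9814 mm


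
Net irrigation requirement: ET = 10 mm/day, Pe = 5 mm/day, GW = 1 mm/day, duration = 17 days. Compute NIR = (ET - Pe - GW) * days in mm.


Daily deficit = ET - Pe - GW = 10 - 5 - 1 = 4 mm/day
NIR = 4 * 17 = 68 mm

68.0000 mm


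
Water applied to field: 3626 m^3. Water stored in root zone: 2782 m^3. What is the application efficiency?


Ea = V_root / V_field * 100 = 2782 / 3626 * 100 = 76.7237%

76.7237 %


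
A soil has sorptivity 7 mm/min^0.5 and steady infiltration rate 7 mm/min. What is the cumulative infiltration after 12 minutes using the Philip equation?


F = S*sqrt(t) + A*t
F = 7*sqrt(12) + 7*12
F = 7*3.464102 + 84

108.2487 mm


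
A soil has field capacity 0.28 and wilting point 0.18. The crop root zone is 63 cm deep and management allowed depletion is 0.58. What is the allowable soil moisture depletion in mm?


SMD = (FC - PWP) * d * MAD * 10
SMD = (0.28 - 0.18) * 63 * 0.58 * 10
SMD = 0.1000 * 63 * 0.58 * 10

36.5400 mm


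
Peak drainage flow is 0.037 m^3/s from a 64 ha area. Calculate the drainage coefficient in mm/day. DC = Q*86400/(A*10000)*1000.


DC = Q * 86400 / (A * 10000) * 1000
DC = 0.037 * 86400 / (64 * 10000) * 1000
DC = 3196800.0000 / 640000

4.9950 mm/day


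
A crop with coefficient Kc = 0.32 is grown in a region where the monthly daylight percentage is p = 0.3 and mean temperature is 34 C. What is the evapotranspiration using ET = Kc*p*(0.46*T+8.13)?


ET = Kc * p * (0.46*T + 8.13)
ET = 0.32 * 0.3 * (0.46*34 + 8.13)
ET = 0.32 * 0.3 * 23.7700

2.2819 mm/day


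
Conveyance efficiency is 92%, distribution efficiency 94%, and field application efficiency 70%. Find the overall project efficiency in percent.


Ec = 0.92, Eb = 0.94, Ea = 0.7
E = 0.92 * 0.94 * 0.7 * 100 = 60.5360%

60.5360 %


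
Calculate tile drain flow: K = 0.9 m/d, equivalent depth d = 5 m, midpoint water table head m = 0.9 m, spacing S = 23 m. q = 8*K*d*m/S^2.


q = 8*K*d*m/S^2
q = 8*0.9*5*0.9/23^2
q = 32.4000 / 529

0.0612 m/d


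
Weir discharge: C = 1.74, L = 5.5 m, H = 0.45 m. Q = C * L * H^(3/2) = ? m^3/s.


Q = C * L * H^(3/2) = 1.74 * 5.5 * 0.45^1.5 = 1.74 * 5.5 * 0.301869

2.8889 m^3/s


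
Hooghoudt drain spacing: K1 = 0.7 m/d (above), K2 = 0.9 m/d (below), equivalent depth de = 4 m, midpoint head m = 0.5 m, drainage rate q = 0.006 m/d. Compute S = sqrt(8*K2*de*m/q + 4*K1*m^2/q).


S^2 = 8*K2*de*m/q + 4*K1*m^2/q
S^2 = 8*0.9*4*0.5/0.006 + 4*0.7*0.5^2/0.006
S = sqrt(2516.6667)

50.1664 m


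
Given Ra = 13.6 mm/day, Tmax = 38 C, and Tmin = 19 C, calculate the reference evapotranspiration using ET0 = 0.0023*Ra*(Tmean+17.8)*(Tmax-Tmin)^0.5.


Tmean = (Tmax + Tmin)/2 = (38 + 19)/2 = 28.5
ET0 = 0.0023 * 13.6 * (28.5 + 17.8) * sqrt(38 - 19)
ET0 = 0.0023 * 13.6 * 46.3 * 4.358899

6.3128 mm/day


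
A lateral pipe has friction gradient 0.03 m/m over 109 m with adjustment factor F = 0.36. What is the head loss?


hf = J * L * F = 0.03 * 109 * 0.36 = 1.1772 m

1.1772 m


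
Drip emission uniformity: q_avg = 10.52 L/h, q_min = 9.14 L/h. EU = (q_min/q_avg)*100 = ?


EU = (q_min/q_avg)*100 = (9.14/10.52)*100 = 86.8821%

86.8821 %


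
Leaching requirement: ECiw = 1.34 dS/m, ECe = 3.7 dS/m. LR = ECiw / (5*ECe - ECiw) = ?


LR = ECiw / (5*ECe - ECiw)
LR = 1.34 / (5*3.7 - 1.34)
LR = 1.34 / 17.1600

0.0781


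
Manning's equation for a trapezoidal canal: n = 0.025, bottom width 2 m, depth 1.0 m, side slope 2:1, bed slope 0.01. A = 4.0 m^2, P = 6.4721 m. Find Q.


R = A/P = 4.0/6.4721 = 0.618037
Q = (1/0.025) * 4.0 * 0.618037^(2/3) * 0.01^0.5

11.6090 m^3/s


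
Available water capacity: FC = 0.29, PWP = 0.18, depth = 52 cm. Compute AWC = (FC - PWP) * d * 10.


AWC = (FC - PWP) * d * 10
AWC = (0.29 - 0.18) * 52 * 10
AWC = 0.1100 * 52 * 10

57.2000 mm


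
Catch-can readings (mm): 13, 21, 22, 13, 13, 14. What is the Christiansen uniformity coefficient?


mean = 16.000000 mm
MAD = 3.666667 mm
CU = (1 - 3.666667/16.000000)*100

77.0833 %


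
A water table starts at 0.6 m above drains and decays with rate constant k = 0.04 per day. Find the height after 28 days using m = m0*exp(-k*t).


m = m0 * exp(-k*t)
m = 0.6 * exp(-0.04 * 28)
m = 0.6 * exp(-1.1200)

0.1958 m


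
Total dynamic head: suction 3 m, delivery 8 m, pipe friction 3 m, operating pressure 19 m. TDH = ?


TDH = Hs + Hd + hf + Hp = 3 + 8 + 3 + 19 = 33

33 m


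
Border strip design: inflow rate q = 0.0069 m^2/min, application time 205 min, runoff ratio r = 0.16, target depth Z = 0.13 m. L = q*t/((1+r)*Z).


L = q*t/((1+r)*Z)
L = 0.0069*205/((1+0.16)*0.13)
L = 1.4145/0.1508

9.3800 m


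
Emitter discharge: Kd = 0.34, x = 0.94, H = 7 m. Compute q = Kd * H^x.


q = Kd * H^x = 0.34 * 7^0.94 = 0.34 * 6.228625

2.1177 L/h


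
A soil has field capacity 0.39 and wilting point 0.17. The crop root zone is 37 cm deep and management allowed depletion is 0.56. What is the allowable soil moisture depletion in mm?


SMD = (FC - PWP) * d * MAD * 10
SMD = (0.39 - 0.17) * 37 * 0.56 * 10
SMD = 0.2200 * 37 * 0.56 * 10

45.5840 mm


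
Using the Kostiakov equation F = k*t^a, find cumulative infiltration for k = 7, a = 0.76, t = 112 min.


F = k * t^a = 7 * 112^0.76
F = 7 * 36.091564

252.6409 mm


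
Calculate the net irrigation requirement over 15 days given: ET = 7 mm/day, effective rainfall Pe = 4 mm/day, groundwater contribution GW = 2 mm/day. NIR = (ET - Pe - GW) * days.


Daily deficit = ET - Pe - GW = 7 - 4 - 2 = 1 mm/day
NIR = 1 * 15 = 15 mm

15.0000 mm


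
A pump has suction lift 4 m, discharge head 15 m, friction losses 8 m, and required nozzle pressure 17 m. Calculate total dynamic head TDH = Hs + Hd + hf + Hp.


TDH = Hs + Hd + hf + Hp = 4 + 15 + 8 + 17 = 44

44 m


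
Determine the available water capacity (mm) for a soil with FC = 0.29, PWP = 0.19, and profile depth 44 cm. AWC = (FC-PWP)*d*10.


AWC = (FC - PWP) * d * 10
AWC = (0.29 - 0.19) * 44 * 10
AWC = 0.1000 * 44 * 10

44.0000 mm


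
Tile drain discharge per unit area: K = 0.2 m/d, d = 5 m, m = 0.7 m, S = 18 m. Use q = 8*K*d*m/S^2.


q = 8*K*d*m/S^2
q = 8*0.2*5*0.7/18^2
q = 5.6000 / 324

0.0173 m/d


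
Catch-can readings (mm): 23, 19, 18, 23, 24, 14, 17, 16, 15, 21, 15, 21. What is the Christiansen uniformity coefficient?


mean = 18.833333 mm
MAD = 3.000000 mm
CU = (1 - 3.000000/18.833333)*100

84.0708 %


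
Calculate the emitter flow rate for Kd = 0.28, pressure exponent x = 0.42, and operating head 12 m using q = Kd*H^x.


q = Kd * H^x = 0.28 * 12^0.42 = 0.28 * 2.839593

0.7951 L/h


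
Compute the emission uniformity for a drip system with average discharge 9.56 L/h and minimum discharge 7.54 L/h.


EU = (q_min/q_avg)*100 = (7.54/9.56)*100 = 78.8703%

78.8703 %


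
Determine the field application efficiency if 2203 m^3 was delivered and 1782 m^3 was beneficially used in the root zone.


Ea = V_root / V_field * 100 = 1782 / 2203 * 100 = 80.8897%

80.8897 %


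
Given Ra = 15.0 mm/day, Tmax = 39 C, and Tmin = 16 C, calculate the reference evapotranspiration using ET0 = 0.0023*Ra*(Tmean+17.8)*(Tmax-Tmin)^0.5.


Tmean = (Tmax + Tmin)/2 = (39 + 16)/2 = 27.5
ET0 = 0.0023 * 15.0 * (27.5 + 17.8) * sqrt(39 - 16)
ET0 = 0.0023 * 15.0 * 45.3 * 4.795832

7.4952 mm/day


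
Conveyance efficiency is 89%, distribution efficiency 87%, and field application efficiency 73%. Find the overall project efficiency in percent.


Ec = 0.89, Eb = 0.87, Ea = 0.73
E = 0.89 * 0.87 * 0.73 * 100 = 56.5239%

56.5239 %


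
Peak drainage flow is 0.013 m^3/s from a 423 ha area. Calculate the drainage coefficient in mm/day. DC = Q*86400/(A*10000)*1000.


DC = Q * 86400 / (A * 10000) * 1000
DC = 0.013 * 86400 / (423 * 10000) * 1000
DC = 1123200.0000 / 4230000

0.2655 mm/day


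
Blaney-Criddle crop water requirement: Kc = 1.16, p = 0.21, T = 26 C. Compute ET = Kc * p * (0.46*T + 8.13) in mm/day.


ET = Kc * p * (0.46*T + 8.13)
ET = 1.16 * 0.21 * (0.46*26 + 8.13)
ET = 1.16 * 0.21 * 20.0900

4.8939 mm/day


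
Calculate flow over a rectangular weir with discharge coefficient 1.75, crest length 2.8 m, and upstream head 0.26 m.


Q = C * L * H^(3/2) = 1.75 * 2.8 * 0.26^1.5 = 1.75 * 2.8 * 0.132575

0.6496 m^3/s


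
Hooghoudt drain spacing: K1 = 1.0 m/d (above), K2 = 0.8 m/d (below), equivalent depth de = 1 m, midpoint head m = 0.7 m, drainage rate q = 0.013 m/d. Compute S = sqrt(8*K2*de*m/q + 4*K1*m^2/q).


S^2 = 8*K2*de*m/q + 4*K1*m^2/q
S^2 = 8*0.8*1*0.7/0.013 + 4*1.0*0.7^2/0.013
S = sqrt(495.3846)

22.2572 m


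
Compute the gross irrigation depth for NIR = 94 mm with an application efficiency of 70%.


Ea = 70% = 0.7
GID = NIR / Ea = 94 / 0.7 = 134.2857 mm

134.2857 mm


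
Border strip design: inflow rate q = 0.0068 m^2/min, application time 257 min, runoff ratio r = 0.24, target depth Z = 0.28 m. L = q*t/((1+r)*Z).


L = q*t/((1+r)*Z)
L = 0.0068*257/((1+0.24)*0.28)
L = 1.7476/0.3472

5.0334 m


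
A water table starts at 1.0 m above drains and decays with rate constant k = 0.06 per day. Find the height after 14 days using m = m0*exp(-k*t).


m = m0 * exp(-k*t)
m = 1.0 * exp(-0.06 * 14)
m = 1.0 * exp(-0.8400)

0.4317 m


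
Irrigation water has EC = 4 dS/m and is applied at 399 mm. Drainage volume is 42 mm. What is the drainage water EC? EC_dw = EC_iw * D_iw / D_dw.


EC_dw = EC_iw * D_iw / D_dw
EC_dw = 4 * 399 / 42
EC_dw = 1596 / 42

38.0000 dS/m


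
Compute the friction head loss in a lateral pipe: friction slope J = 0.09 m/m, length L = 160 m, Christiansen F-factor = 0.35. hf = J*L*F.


hf = J * L * F = 0.09 * 160 * 0.35 = 5.0400 m

5.0400 m


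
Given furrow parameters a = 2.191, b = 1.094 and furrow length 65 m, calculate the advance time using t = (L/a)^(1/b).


t = (L/a)^(1/b)
t = (65/2.191)^(1/1.094)
t = 29.666819^(1/1.094)

22.1702 min


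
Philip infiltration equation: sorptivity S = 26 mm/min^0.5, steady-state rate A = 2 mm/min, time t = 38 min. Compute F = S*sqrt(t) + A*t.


F = S*sqrt(t) + A*t
F = 26*sqrt(38) + 2*38
F = 26*6.164414 + 76

236.2748 mm


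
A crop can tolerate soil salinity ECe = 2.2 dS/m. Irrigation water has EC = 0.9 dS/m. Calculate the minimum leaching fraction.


LR = ECiw / (5*ECe - ECiw)
LR = 0.9 / (5*2.2 - 0.9)
LR = 0.9 / 10.1000

0.0891


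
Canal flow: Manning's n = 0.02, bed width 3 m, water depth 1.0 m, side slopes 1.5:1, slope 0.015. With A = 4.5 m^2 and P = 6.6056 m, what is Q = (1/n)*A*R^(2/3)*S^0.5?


R = A/P = 4.5/6.6056 = 0.681240
Q = (1/0.02) * 4.5 * 0.681240^(2/3) * 0.015^0.5

21.3351 m^3/s


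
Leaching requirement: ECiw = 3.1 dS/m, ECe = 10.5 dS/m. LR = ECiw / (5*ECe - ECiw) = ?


LR = ECiw / (5*ECe - ECiw)
LR = 3.1 / (5*10.5 - 3.1)
LR = 3.1 / 49.4000

0.0628


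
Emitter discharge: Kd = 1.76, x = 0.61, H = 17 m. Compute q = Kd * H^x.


q = Kd * H^x = 1.76 * 17^0.61 = 1.76 * 5.630848

9.9103 L/h


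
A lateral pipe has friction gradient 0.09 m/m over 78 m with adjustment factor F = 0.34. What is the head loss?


hf = J * L * F = 0.09 * 78 * 0.34 = 2.3868 m

2.3868 m


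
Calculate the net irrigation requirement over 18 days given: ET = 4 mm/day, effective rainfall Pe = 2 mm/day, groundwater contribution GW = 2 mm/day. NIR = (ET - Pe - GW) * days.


Daily deficit = ET - Pe - GW = 4 - 2 - 2 = 0 mm/day
NIR = 0 * 18 = 0 mm

0 mm


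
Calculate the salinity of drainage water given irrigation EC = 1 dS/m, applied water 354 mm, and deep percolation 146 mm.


EC_dw = EC_iw * D_iw / D_dw
EC_dw = 1 * 354 / 146
EC_dw = 354 / 146

2.4247 dS/m


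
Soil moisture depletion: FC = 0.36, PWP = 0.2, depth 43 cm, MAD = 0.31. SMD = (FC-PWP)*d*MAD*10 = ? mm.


SMD = (FC - PWP) * d * MAD * 10
SMD = (0.36 - 0.2) * 43 * 0.31 * 10
SMD = 0.1600 * 43 * 0.31 * 10

21.3280 mm


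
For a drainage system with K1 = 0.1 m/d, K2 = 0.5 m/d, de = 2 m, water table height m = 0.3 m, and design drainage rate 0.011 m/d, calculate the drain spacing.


S^2 = 8*K2*de*m/q + 4*K1*m^2/q
S^2 = 8*0.5*2*0.3/0.011 + 4*0.1*0.3^2/0.011
S = sqrt(221.4545)

14.8813 m


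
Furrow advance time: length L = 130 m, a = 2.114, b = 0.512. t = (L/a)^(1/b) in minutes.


t = (L/a)^(1/b)
t = (130/2.114)^(1/0.512)
t = 61.494797^(1/0.512)

3117.6327 min


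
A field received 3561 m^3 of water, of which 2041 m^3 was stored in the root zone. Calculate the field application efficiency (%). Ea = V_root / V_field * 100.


Ea = V_root / V_field * 100 = 2041 / 3561 * 100 = 57.3154%

57.3154 %


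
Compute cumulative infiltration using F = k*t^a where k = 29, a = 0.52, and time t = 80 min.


F = k * t^a = 29 * 80^0.52
F = 29 * 9.763528

283.1423 mm


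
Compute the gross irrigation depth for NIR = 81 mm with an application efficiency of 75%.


Ea = 75% = 0.75
GID = NIR / Ea = 81 / 0.75 = 108.0000 mm

108.0000 mm


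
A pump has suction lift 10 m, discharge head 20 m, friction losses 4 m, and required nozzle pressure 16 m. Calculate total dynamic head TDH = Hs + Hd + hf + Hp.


TDH = Hs + Hd + hf + Hp = 10 + 20 + 4 + 16 = 50

50 m


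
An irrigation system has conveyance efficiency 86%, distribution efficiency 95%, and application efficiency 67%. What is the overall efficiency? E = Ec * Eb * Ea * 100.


Ec = 0.86, Eb = 0.95, Ea = 0.67
E = 0.86 * 0.95 * 0.67 * 100 = 54.7390%

54.7390 %


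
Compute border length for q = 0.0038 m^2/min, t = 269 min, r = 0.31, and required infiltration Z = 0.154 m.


L = q*t/((1+r)*Z)
L = 0.0038*269/((1+0.31)*0.154)
L = 1.0222/0.20174

5.0669 m


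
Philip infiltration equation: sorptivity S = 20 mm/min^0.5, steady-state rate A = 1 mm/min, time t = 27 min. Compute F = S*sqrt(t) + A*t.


F = S*sqrt(t) + A*t
F = 20*sqrt(27) + 1*27
F = 20*5.196152 + 27

130.9230 mm


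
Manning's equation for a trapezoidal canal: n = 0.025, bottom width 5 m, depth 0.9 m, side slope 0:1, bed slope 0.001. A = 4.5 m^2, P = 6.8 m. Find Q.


R = A/P = 4.5/6.8 = 0.661765
Q = (1/0.025) * 4.5 * 0.661765^(2/3) * 0.001^0.5

4.3226 m^3/s


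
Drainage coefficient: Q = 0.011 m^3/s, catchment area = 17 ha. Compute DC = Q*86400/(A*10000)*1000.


DC = Q * 86400 / (A * 10000) * 1000
DC = 0.011 * 86400 / (17 * 10000) * 1000
DC = 950400.0000 / 170000

5.5906 mm/day


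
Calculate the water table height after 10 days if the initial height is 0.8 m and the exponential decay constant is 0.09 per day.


m = m0 * exp(-k*t)
m = 0.8 * exp(-0.09 * 10)
m = 0.8 * exp(-0.9000)

0.3253 m


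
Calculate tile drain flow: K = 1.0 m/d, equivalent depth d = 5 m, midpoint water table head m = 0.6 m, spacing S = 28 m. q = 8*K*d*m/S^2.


q = 8*K*d*m/S^2
q = 8*1.0*5*0.6/28^2
q = 24.0000 / 784

0.0306 m/d


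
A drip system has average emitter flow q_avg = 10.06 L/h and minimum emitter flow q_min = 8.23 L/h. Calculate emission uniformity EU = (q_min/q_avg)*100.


EU = (q_min/q_avg)*100 = (8.23/10.06)*100 = 81.8091%

81.8091 %


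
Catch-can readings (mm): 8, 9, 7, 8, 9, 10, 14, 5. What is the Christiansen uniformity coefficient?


mean = 8.750000 mm
MAD = 1.750000 mm
CU = (1 - 1.750000/8.750000)*100

80.0000 %


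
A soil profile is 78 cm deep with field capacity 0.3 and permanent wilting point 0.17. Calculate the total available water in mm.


AWC = (FC - PWP) * d * 10
AWC = (0.3 - 0.17) * 78 * 10
AWC = 0.1300 * 78 * 10

101.4000 mm


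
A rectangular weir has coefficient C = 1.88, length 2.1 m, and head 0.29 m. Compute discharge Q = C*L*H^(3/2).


Q = C * L * H^(3/2) = 1.88 * 2.1 * 0.29^1.5 = 1.88 * 2.1 * 0.156170

0.6166 m^3/s


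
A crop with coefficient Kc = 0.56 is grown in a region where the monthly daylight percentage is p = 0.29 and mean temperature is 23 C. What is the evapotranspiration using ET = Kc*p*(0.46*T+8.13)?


ET = Kc * p * (0.46*T + 8.13)
ET = 0.56 * 0.29 * (0.46*23 + 8.13)
ET = 0.56 * 0.29 * 18.7100

3.0385 mm/day


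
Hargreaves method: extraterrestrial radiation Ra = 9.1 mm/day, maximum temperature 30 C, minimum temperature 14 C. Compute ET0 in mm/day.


Tmean = (Tmax + Tmin)/2 = (30 + 14)/2 = 22.0
ET0 = 0.0023 * 9.1 * (22.0 + 17.8) * sqrt(30 - 14)
ET0 = 0.0023 * 9.1 * 39.8 * 4.000000

3.3321 mm/day


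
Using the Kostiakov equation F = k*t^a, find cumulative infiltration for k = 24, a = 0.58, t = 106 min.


F = k * t^a = 24 * 106^0.58
F = 24 * 14.951247

358.8299 mm


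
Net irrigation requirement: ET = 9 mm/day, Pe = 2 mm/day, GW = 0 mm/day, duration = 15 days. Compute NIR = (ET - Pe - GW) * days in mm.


Daily deficit = ET - Pe - GW = 9 - 2 - 0 = 7 mm/day
NIR = 7 * 15 = 105 mm

105.0000 mm


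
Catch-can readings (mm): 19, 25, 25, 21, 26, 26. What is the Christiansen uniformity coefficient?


mean = 23.666667 mm
MAD = 2.444444 mm
CU = (1 - 2.444444/23.666667)*100

89.6714 %


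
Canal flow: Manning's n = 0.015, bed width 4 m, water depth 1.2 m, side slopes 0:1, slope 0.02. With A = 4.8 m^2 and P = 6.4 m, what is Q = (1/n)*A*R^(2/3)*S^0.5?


R = A/P = 4.8/6.4 = 0.750000
Q = (1/0.015) * 4.8 * 0.750000^(2/3) * 0.02^0.5

37.3570 m^3/s


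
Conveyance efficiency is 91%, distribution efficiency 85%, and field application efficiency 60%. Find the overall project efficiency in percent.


Ec = 0.91, Eb = 0.85, Ea = 0.6
E = 0.91 * 0.85 * 0.6 * 100 = 46.4100%

46.4100 %


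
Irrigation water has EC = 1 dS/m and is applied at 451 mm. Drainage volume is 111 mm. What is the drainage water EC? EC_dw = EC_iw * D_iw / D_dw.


EC_dw = EC_iw * D_iw / D_dw
EC_dw = 1 * 451 / 111
EC_dw = 451 / 111

4.0631 dS/m


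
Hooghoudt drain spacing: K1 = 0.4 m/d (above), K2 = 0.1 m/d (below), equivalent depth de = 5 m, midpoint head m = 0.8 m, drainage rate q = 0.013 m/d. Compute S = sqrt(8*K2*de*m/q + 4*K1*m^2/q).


S^2 = 8*K2*de*m/q + 4*K1*m^2/q
S^2 = 8*0.1*5*0.8/0.013 + 4*0.4*0.8^2/0.013
S = sqrt(324.9231)

18.0256 m


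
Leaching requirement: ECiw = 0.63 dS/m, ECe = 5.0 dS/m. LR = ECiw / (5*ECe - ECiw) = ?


LR = ECiw / (5*ECe - ECiw)
LR = 0.63 / (5*5.0 - 0.63)
LR = 0.63 / 24.3700

0.0259


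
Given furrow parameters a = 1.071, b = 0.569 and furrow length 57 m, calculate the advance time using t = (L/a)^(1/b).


t = (L/a)^(1/b)
t = (57/1.071)^(1/0.569)
t = 53.221289^(1/0.569)

1080.2940 min


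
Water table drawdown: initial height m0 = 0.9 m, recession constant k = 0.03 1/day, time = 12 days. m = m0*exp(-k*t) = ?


m = m0 * exp(-k*t)
m = 0.9 * exp(-0.03 * 12)
m = 0.9 * exp(-0.3600)

0.6279 m


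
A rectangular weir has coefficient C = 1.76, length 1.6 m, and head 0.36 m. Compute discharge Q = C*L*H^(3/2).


Q = C * L * H^(3/2) = 1.76 * 1.6 * 0.36^1.5 = 1.76 * 1.6 * 0.216000

0.6083 m^3/s


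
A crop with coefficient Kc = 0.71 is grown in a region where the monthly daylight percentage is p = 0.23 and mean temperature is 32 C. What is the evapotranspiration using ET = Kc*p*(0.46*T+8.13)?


ET = Kc * p * (0.46*T + 8.13)
ET = 0.71 * 0.23 * (0.46*32 + 8.13)
ET = 0.71 * 0.23 * 22.8500

3.7314 mm/day


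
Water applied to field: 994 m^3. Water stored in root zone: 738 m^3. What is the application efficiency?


Ea = V_root / V_field * 100 = 738 / 994 * 100 = 74.2455%

74.2455 %


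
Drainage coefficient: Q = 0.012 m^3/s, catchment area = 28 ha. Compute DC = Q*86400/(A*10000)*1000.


DC = Q * 86400 / (A * 10000) * 1000
DC = 0.012 * 86400 / (28 * 10000) * 1000
DC = 1036800.0000 / 280000

3.7029 mm/day


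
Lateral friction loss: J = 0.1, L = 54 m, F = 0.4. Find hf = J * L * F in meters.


hf = J * L * F = 0.1 * 54 * 0.4 = 2.1600 m

2.1600 m


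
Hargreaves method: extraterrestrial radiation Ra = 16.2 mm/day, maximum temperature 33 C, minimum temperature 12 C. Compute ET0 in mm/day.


Tmean = (Tmax + Tmin)/2 = (33 + 12)/2 = 22.5
ET0 = 0.0023 * 16.2 * (22.5 + 17.8) * sqrt(33 - 12)
ET0 = 0.0023 * 16.2 * 40.3 * 4.582576

6.8811 mm/day


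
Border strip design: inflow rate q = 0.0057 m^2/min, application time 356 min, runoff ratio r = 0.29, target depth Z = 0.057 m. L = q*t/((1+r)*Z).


L = q*t/((1+r)*Z)
L = 0.0057*356/((1+0.29)*0.057)
L = 2.0292/0.07353

27.5969 m


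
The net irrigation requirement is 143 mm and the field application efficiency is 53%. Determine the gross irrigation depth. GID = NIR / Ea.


Ea = 53% = 0.53
GID = NIR / Ea = 143 / 0.53 = 269.8113 mm

269.8113 mm


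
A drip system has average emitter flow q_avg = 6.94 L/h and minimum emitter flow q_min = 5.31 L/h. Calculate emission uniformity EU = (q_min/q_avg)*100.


EU = (q_min/q_avg)*100 = (5.31/6.94)*100 = 76.5130%

76.5130 %


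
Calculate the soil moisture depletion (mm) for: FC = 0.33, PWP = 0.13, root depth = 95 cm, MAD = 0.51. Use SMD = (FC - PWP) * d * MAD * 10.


SMD = (FC - PWP) * d * MAD * 10
SMD = (0.33 - 0.13) * 95 * 0.51 * 10
SMD = 0.2000 * 95 * 0.51 * 10

96.9000 mm


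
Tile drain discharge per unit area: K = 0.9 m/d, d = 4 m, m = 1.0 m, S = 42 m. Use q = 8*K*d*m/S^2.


q = 8*K*d*m/S^2
q = 8*0.9*4*1.0/42^2
q = 28.8000 / 1764

0.0163 m/d


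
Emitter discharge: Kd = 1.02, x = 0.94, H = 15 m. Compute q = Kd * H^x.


q = Kd * H^x = 1.02 * 15^0.94 = 1.02 * 12.750458

13.0055 L/h


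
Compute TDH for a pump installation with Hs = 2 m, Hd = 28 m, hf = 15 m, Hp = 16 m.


TDH = Hs + Hd + hf + Hp = 2 + 28 + 15 + 16 = 61

61 m


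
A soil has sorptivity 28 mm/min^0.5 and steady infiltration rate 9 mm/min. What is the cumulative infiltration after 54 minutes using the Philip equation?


F = S*sqrt(t) + A*t
F = 28*sqrt(54) + 9*54
F = 28*7.348469 + 486

691.7571 mm


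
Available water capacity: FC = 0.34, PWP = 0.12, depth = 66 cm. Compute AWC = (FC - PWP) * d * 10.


AWC = (FC - PWP) * d * 10
AWC = (0.34 - 0.12) * 66 * 10
AWC = 0.2200 * 66 * 10

145.2000 mm


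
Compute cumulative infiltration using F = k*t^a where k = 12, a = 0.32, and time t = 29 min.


F = k * t^a = 12 * 29^0.32
F = 12 * 2.937429

35.2491 mm


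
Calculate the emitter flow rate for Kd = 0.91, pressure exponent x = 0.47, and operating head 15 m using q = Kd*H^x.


q = Kd * H^x = 0.91 * 15^0.47 = 0.91 * 3.570778

3.2494 L/h


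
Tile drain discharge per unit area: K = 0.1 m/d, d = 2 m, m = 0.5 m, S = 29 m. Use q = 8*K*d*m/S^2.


q = 8*K*d*m/S^2
q = 8*0.1*2*0.5/29^2
q = 0.8000 / 841

9.5125e-04 m/d


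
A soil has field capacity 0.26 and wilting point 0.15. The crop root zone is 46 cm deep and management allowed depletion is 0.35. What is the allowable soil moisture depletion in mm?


SMD = (FC - PWP) * d * MAD * 10
SMD = (0.26 - 0.15) * 46 * 0.35 * 10
SMD = 0.1100 * 46 * 0.35 * 10

17.7100 mm


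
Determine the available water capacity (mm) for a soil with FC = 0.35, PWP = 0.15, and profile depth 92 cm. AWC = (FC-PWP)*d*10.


AWC = (FC - PWP) * d * 10
AWC = (0.35 - 0.15) * 92 * 10
AWC = 0.2000 * 92 * 10

184.0000 mm


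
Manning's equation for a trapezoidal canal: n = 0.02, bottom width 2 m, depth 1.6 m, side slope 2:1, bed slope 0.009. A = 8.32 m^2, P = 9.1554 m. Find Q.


R = A/P = 8.32/9.1554 = 0.908753
Q = (1/0.02) * 8.32 * 0.908753^(2/3) * 0.009^0.5

37.0264 m^3/s


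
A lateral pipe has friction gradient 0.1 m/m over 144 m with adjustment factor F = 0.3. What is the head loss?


hf = J * L * F = 0.1 * 144 * 0.3 = 4.3200 m

4.3200 m


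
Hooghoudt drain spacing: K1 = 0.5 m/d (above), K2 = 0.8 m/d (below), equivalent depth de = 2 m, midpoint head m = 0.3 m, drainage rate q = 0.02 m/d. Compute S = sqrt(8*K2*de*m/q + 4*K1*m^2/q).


S^2 = 8*K2*de*m/q + 4*K1*m^2/q
S^2 = 8*0.8*2*0.3/0.02 + 4*0.5*0.3^2/0.02
S = sqrt(201.0000)

14.1774 m


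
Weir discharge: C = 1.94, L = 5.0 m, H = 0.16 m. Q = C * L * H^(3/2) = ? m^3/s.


Q = C * L * H^(3/2) = 1.94 * 5.0 * 0.16^1.5 = 1.94 * 5.0 * 0.064000

0.6208 m^3/s


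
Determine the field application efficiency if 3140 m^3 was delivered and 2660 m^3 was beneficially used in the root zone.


Ea = V_root / V_field * 100 = 2660 / 3140 * 100 = 84.7134%

84.7134 %


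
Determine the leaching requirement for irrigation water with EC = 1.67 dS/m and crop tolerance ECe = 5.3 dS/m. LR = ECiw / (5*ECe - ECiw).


LR = ECiw / (5*ECe - ECiw)
LR = 1.67 / (5*5.3 - 1.67)
LR = 1.67 / 24.8300

0.0673


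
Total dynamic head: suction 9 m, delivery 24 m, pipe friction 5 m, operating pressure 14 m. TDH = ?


TDH = Hs + Hd + hf + Hp = 9 + 24 + 5 + 14 = 52

52 m


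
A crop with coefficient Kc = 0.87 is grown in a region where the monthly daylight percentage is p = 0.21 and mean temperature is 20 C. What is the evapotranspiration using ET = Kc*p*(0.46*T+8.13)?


ET = Kc * p * (0.46*T + 8.13)
ET = 0.87 * 0.21 * (0.46*20 + 8.13)
ET = 0.87 * 0.21 * 17.3300

3.1662 mm/day


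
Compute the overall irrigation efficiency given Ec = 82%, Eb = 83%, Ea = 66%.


Ec = 0.82, Eb = 0.83, Ea = 0.66
E = 0.82 * 0.83 * 0.66 * 100 = 44.9196%

44.9196 %


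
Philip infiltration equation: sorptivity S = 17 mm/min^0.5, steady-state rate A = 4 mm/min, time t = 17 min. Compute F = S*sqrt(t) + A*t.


F = S*sqrt(t) + A*t
F = 17*sqrt(17) + 4*17
F = 17*4.123106 + 68

138.0928 mm


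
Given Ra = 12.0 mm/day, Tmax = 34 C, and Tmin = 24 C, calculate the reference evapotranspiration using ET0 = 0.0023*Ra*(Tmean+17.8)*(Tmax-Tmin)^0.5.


Tmean = (Tmax + Tmin)/2 = (34 + 24)/2 = 29.0
ET0 = 0.0023 * 12.0 * (29.0 + 17.8) * sqrt(34 - 24)
ET0 = 0.0023 * 12.0 * 46.8 * 3.162278

4.0847 mm/day


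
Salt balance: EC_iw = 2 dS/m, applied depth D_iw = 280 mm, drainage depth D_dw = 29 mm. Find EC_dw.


EC_dw = EC_iw * D_iw / D_dw
EC_dw = 2 * 280 / 29
EC_dw = 560 / 29

19.3103 dS/m


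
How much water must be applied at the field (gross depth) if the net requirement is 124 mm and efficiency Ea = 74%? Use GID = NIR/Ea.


Ea = 74% = 0.74
GID = NIR / Ea = 124 / 0.74 = 167.5676 mm

167.5676 mm


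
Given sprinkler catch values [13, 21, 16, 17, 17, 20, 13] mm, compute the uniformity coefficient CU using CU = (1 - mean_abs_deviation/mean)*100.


mean = 16.714286 mm
MAD = 2.326531 mm
CU = (1 - 2.326531/16.714286)*100

86.0806 %


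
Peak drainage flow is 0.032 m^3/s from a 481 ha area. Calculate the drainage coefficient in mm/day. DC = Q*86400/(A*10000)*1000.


DC = Q * 86400 / (A * 10000) * 1000
DC = 0.032 * 86400 / (481 * 10000) * 1000
DC = 2764800.0000 / 4810000

0.5748 mm/day


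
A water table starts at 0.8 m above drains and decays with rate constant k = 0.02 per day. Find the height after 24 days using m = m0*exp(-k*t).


m = m0 * exp(-k*t)
m = 0.8 * exp(-0.02 * 24)
m = 0.8 * exp(-0.4800)

0.4950 m


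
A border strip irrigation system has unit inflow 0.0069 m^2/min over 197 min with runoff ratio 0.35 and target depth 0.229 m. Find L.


L = q*t/((1+r)*Z)
L = 0.0069*197/((1+0.35)*0.229)
L = 1.3593/0.30915

4.3969 m


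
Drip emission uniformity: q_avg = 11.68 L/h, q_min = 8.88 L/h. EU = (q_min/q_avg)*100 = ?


EU = (q_min/q_avg)*100 = (8.88/11.68)*100 = 76.0274%

76.0274 %


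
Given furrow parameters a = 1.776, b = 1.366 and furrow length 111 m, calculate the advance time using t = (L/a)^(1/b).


t = (L/a)^(1/b)
t = (111/1.776)^(1/1.366)
t = 62.500000^(1/1.366)

20.6395 min


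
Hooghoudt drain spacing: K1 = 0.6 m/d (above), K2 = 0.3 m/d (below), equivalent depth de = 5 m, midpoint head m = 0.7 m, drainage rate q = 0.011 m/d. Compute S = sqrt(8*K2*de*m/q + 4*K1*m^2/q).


S^2 = 8*K2*de*m/q + 4*K1*m^2/q
S^2 = 8*0.3*5*0.7/0.011 + 4*0.6*0.7^2/0.011
S = sqrt(870.5455)

29.5050 m


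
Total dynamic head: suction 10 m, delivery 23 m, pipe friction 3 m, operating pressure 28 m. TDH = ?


TDH = Hs + Hd + hf + Hp = 10 + 23 + 3 + 28 = 64

64 m


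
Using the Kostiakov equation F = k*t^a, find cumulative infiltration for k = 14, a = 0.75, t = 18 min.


F = k * t^a = 14 * 18^0.75
F = 14 * 8.738852

122.3439 mm


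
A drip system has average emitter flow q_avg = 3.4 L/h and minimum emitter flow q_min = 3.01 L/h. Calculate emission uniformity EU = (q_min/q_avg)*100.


EU = (q_min/q_avg)*100 = (3.01/3.4)*100 = 88.5294%

88.5294 %


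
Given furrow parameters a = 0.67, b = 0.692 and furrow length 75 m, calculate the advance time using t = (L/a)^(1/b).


t = (L/a)^(1/b)
t = (75/0.67)^(1/0.692)
t = 111.940299^(1/0.692)

914.0356 min


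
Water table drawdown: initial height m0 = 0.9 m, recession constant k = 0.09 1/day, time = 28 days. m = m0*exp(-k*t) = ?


m = m0 * exp(-k*t)
m = 0.9 * exp(-0.09 * 28)
m = 0.9 * exp(-2.5200)

0.0724 m


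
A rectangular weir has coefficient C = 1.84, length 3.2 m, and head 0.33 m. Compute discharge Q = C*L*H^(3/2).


Q = C * L * H^(3/2) = 1.84 * 3.2 * 0.33^1.5 = 1.84 * 3.2 * 0.189571

1.1162 m^3/s


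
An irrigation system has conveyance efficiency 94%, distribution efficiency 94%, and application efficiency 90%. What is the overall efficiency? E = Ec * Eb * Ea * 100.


Ec = 0.94, Eb = 0.94, Ea = 0.9
E = 0.94 * 0.94 * 0.9 * 100 = 79.5240%

79.5240 %


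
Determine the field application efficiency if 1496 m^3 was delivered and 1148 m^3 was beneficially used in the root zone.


Ea = V_root / V_field * 100 = 1148 / 1496 * 100 = 76.7380%

76.7380 %


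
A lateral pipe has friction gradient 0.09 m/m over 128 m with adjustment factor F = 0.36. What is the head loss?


hf = J * L * F = 0.09 * 128 * 0.36 = 4.1472 m

4.1472 m


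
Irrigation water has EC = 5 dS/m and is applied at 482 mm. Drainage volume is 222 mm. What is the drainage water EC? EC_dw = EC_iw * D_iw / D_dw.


EC_dw = EC_iw * D_iw / D_dw
EC_dw = 5 * 482 / 222
EC_dw = 2410 / 222

10.8559 dS/m


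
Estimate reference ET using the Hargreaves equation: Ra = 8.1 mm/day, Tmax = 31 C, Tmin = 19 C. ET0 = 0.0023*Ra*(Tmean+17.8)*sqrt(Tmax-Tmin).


Tmean = (Tmax + Tmin)/2 = (31 + 19)/2 = 25.0
ET0 = 0.0023 * 8.1 * (25.0 + 17.8) * sqrt(31 - 19)
ET0 = 0.0023 * 8.1 * 42.8 * 3.464102

2.7622 mm/day


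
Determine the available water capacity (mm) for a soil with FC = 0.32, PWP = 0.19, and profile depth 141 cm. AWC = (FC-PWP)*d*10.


AWC = (FC - PWP) * d * 10
AWC = (0.32 - 0.19) * 141 * 10
AWC = 0.1300 * 141 * 10

183.3000 mm


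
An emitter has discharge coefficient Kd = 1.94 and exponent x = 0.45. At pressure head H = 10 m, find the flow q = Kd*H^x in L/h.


q = Kd * H^x = 1.94 * 10^0.45 = 1.94 * 2.818383

5.4677 L/h


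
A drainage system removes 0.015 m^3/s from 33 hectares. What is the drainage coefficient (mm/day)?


DC = Q * 86400 / (A * 10000) * 1000
DC = 0.015 * 86400 / (33 * 10000) * 1000
DC = 1296000.0000 / 330000

3.9273 mm/day


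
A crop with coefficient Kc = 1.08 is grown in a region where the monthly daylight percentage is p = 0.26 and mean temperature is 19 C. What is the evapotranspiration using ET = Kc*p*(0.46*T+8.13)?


ET = Kc * p * (0.46*T + 8.13)
ET = 1.08 * 0.26 * (0.46*19 + 8.13)
ET = 1.08 * 0.26 * 16.8700

4.7371 mm/day


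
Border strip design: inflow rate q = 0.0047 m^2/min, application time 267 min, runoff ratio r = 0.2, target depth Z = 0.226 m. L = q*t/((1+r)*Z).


L = q*t/((1+r)*Z)
L = 0.0047*267/((1+0.2)*0.226)
L = 1.2549/0.2712

4.6272 m


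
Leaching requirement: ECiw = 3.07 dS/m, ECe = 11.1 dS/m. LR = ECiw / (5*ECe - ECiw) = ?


LR = ECiw / (5*ECe - ECiw)
LR = 3.07 / (5*11.1 - 3.07)
LR = 3.07 / 52.4300

0.0586


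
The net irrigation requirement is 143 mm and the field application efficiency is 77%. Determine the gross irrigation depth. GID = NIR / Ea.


Ea = 77% = 0.77
GID = NIR / Ea = 143 / 0.77 = 185.7143 mm

185.7143 mm


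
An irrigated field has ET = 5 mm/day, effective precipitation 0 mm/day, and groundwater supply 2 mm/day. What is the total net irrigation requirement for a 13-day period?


Daily deficit = ET - Pe - GW = 5 - 0 - 2 = 3 mm/day
NIR = 3 * 13 = 39 mm

39.0000 mm


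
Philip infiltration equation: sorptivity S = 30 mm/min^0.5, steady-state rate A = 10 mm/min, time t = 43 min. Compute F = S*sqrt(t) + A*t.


F = S*sqrt(t) + A*t
F = 30*sqrt(43) + 10*43
F = 30*6.557439 + 430

626.7232 mm


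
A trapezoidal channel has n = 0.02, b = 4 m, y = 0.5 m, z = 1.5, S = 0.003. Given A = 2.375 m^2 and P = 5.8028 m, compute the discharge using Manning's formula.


R = A/P = 2.375/5.8028 = 0.409285
Q = (1/0.02) * 2.375 * 0.409285^(2/3) * 0.003^0.5

3.5855 m^3/s


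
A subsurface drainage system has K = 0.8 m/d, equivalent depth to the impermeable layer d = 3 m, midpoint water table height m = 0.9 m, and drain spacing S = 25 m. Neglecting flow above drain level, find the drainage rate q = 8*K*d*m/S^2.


q = 8*K*d*m/S^2
q = 8*0.8*3*0.9/25^2
q = 17.2800 / 625

0.0276 m/d


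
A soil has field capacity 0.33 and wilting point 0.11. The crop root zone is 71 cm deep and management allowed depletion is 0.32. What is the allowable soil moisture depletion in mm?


SMD = (FC - PWP) * d * MAD * 10
SMD = (0.33 - 0.11) * 71 * 0.32 * 10
SMD = 0.2200 * 71 * 0.32 * 10

49.9840 mm


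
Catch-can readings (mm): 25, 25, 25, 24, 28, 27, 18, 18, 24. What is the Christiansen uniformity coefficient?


mean = 23.777778 mm
MAD = 2.567901 mm
CU = (1 - 2.567901/23.777778)*100

89.2004 %


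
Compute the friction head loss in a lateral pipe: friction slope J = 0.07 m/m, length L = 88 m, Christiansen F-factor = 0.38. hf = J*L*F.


hf = J * L * F = 0.07 * 88 * 0.38 = 2.3408 m

2.3408 m


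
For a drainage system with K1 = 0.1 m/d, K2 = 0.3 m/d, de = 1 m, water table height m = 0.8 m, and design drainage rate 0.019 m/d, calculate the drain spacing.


S^2 = 8*K2*de*m/q + 4*K1*m^2/q
S^2 = 8*0.3*1*0.8/0.019 + 4*0.1*0.8^2/0.019
S = sqrt(114.5263)

10.7017 m


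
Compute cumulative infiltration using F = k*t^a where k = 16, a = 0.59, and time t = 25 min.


F = k * t^a = 16 * 25^0.59
F = 16 * 6.680125

106.8820 mm


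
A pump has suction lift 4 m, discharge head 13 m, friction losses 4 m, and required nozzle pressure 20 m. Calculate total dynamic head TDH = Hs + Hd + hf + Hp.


TDH = Hs + Hd + hf + Hp = 4 + 13 + 4 + 20 = 41

41 m


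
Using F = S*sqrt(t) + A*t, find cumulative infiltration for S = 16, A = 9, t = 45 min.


F = S*sqrt(t) + A*t
F = 16*sqrt(45) + 9*45
F = 16*6.708204 + 405

512.3313 mm


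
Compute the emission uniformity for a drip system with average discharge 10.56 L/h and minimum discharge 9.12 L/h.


EU = (q_min/q_avg)*100 = (9.12/10.56)*100 = 86.3636%

86.3636 %


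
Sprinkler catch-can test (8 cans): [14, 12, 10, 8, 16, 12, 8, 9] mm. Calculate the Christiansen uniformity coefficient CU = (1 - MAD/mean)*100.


mean = 11.125000 mm
MAD = 2.375000 mm
CU = (1 - 2.375000/11.125000)*100

78.6517 %


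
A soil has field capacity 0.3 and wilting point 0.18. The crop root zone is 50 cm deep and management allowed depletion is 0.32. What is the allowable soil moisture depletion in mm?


SMD = (FC - PWP) * d * MAD * 10
SMD = (0.3 - 0.18) * 50 * 0.32 * 10
SMD = 0.1200 * 50 * 0.32 * 10

19.2000 mm


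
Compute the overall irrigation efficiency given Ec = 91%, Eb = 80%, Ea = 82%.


Ec = 0.91, Eb = 0.8, Ea = 0.82
E = 0.91 * 0.8 * 0.82 * 100 = 59.6960%

59.6960 %


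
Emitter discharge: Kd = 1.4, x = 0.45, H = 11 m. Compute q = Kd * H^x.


q = Kd * H^x = 1.4 * 11^0.45 = 1.4 * 2.941892

4.1186 L/h


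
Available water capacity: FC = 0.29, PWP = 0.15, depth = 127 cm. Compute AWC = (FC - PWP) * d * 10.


AWC = (FC - PWP) * d * 10
AWC = (0.29 - 0.15) * 127 * 10
AWC = 0.1400 * 127 * 10

177.8000 mm


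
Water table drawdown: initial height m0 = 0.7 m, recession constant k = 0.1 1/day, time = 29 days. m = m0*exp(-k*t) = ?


m = m0 * exp(-k*t)
m = 0.7 * exp(-0.1 * 29)
m = 0.7 * exp(-2.9000)

0.0385 m


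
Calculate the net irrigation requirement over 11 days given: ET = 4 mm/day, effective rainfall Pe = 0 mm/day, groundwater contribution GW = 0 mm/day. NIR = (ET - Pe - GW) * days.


Daily deficit = ET - Pe - GW = 4 - 0 - 0 = 4 mm/day
NIR = 4 * 11 = 44 mm

44.0000 mm


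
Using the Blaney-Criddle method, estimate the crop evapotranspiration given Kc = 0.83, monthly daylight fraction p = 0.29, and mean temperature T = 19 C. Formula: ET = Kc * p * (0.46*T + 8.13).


ET = Kc * p * (0.46*T + 8.13)
ET = 0.83 * 0.29 * (0.46*19 + 8.13)
ET = 0.83 * 0.29 * 16.8700

4.0606 mm/day


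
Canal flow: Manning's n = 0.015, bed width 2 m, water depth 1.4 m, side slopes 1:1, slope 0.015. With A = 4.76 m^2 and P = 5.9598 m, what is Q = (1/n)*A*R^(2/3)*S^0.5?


R = A/P = 4.76/5.9598 = 0.798685
Q = (1/0.015) * 4.76 * 0.798685^(2/3) * 0.015^0.5

33.4563 m^3/s


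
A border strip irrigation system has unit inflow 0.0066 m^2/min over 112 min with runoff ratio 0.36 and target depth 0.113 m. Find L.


L = q*t/((1+r)*Z)
L = 0.0066*112/((1+0.36)*0.113)
L = 0.7392/0.15368

4.8100 m


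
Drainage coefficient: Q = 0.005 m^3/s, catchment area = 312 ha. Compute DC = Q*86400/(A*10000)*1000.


DC = Q * 86400 / (A * 10000) * 1000
DC = 0.005 * 86400 / (312 * 10000) * 1000
DC = 432000.0000 / 3120000

0.1385 mm/day


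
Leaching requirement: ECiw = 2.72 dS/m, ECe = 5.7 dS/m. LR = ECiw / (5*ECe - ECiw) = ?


LR = ECiw / (5*ECe - ECiw)
LR = 2.72 / (5*5.7 - 2.72)
LR = 2.72 / 25.7800

0.1055


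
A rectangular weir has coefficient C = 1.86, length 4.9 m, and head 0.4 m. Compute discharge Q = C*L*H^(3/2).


Q = C * L * H^(3/2) = 1.86 * 4.9 * 0.4^1.5 = 1.86 * 4.9 * 0.252982

2.3057 m^3/s


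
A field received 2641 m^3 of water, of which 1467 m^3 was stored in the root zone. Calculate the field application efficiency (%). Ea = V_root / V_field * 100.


Ea = V_root / V_field * 100 = 1467 / 2641 * 100 = 55.5471%

55.5471 %


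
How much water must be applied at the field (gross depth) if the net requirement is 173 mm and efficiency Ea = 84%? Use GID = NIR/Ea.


Ea = 84% = 0.84
GID = NIR / Ea = 173 / 0.84 = 205.9524 mm

205.9524 mm


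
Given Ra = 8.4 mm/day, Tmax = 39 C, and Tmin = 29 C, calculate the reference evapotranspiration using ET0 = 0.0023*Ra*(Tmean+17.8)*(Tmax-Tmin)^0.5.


Tmean = (Tmax + Tmin)/2 = (39 + 29)/2 = 34.0
ET0 = 0.0023 * 8.4 * (34.0 + 17.8) * sqrt(39 - 29)
ET0 = 0.0023 * 8.4 * 51.8 * 3.162278

3.1647 mm/day


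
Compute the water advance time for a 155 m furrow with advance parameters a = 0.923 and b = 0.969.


t = (L/a)^(1/b)
t = (155/0.923)^(1/0.969)
t = 167.930661^(1/0.969)

197.8408 min


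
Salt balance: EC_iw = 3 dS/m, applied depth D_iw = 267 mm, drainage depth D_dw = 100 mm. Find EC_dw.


EC_dw = EC_iw * D_iw / D_dw
EC_dw = 3 * 267 / 100
EC_dw = 801 / 100

8.0100 dS/m


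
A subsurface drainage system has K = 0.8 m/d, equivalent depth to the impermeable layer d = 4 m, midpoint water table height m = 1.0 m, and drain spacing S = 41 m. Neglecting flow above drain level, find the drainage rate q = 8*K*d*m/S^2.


q = 8*K*d*m/S^2
q = 8*0.8*4*1.0/41^2
q = 25.6000 / 1681

0.0152 m/d


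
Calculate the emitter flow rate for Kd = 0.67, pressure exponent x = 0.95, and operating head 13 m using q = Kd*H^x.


q = Kd * H^x = 0.67 * 13^0.95 = 0.67 * 11.435264

7.6616 L/h
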